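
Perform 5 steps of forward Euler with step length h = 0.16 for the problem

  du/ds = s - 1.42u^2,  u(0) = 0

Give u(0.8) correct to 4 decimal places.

0.2493

Euler: u_{n+1} = u_n + h·f(s_n, u_n).
s=0.000000, u=0.000000: f=0.000000 → u ← 0.000000 + 0.16·0.000000 = 0.000000
s=0.160000, u=0.000000: f=0.160000 → u ← 0.000000 + 0.16·0.160000 = 0.025600
s=0.320000, u=0.025600: f=0.319069 → u ← 0.025600 + 0.16·0.319069 = 0.076651
s=0.480000, u=0.076651: f=0.471657 → u ← 0.076651 + 0.16·0.471657 = 0.152116
s=0.640000, u=0.152116: f=0.607142 → u ← 0.152116 + 0.16·0.607142 = 0.249259
u(0.8) ≈ 0.2493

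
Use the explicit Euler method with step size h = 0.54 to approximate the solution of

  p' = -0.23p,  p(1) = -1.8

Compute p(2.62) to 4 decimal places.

Euler: p_{n+1} = p_n + h·f(x_n, p_n).
x=1.000000, p=-1.800000: f=0.414000 → p ← -1.800000 + 0.54·0.414000 = -1.576440
x=1.540000, p=-1.576440: f=0.362581 → p ← -1.576440 + 0.54·0.362581 = -1.380646
x=2.080000, p=-1.380646: f=0.317549 → p ← -1.380646 + 0.54·0.317549 = -1.209170
p(2.62) ≈ -1.2092

-1.2092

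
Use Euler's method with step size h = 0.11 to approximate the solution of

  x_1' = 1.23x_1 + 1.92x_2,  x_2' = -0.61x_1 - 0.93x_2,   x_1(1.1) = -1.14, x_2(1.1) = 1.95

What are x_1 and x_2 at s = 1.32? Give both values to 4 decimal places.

Euler on (x_1,x_2): x_1_{n+1} = x_1_n + h·x_1', x_2_{n+1} = x_2_n + h·x_2'.
1.100000: (-1.140000, 1.950000); f=(2.341800, -1.118100) → (-0.882402, 1.827009)
1.210000: (-0.882402, 1.827009); f=(2.422503, -1.160853) → (-0.615927, 1.699315)
(x_1(1.32), x_2(1.32)) ≈ (-0.6159, 1.6993)

-0.6159, 1.6993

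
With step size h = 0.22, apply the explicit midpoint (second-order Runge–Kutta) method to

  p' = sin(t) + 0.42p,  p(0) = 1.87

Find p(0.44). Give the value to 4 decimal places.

2.3490

Midpoint: k1 = f(t_n, p_n); k2 = f(t_n + h/2, p_n + (h/2)·k1); p_{n+1} = p_n + h·k2.
t=0.000000, p=1.870000:
  k1 = f(0.000000, 1.870000) = 0.785400
  k2 = f(0.110000, 1.956394) = 0.931464
  p ← 1.870000 + 0.22·0.931464 = 2.074922
t=0.220000, p=2.074922:
  k1 = f(0.220000, 2.074922) = 1.089697
  k2 = f(0.330000, 2.194789) = 1.245854
  p ← 2.074922 + 0.22·1.245854 = 2.349010
p(0.44) ≈ 2.3490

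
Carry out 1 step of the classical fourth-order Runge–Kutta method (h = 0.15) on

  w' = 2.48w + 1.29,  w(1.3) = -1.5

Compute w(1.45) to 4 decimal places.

RK4: k1 = f(t_n, w_n); k2 = f(t_n + h/2, w_n + (h/2)·k1); k3 = f(t_n + h/2, w_n + (h/2)·k2); k4 = f(t_n + h, w_n + h·k3); w_{n+1} = w_n + (h/6)·(k1 + 2k2 + 2k3 + k4).
t=1.300000, w=-1.500000:
  k1 = f(1.300000, -1.500000) = -2.430000
  k2 = f(1.375000, -1.682250) = -2.881980
  k3 = f(1.375000, -1.716149) = -2.966048
  k4 = f(1.450000, -1.944907) = -3.533370
  w ← -1.500000 + (0.15/6)·(k1 + 2k2 + 2k3 + k4) = -1.941486
w(1.45) ≈ -1.9415

-1.9415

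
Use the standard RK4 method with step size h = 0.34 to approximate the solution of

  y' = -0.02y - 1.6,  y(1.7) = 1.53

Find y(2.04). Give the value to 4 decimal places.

0.9775

RK4: k1 = f(t_n, y_n); k2 = f(t_n + h/2, y_n + (h/2)·k1); k3 = f(t_n + h/2, y_n + (h/2)·k2); k4 = f(t_n + h, y_n + h·k3); y_{n+1} = y_n + (h/6)·(k1 + 2k2 + 2k3 + k4).
t=1.700000, y=1.530000:
  k1 = f(1.700000, 1.530000) = -1.630600
  k2 = f(1.870000, 1.252798) = -1.625056
  k3 = f(1.870000, 1.253740) = -1.625075
  k4 = f(2.040000, 0.977475) = -1.619549
  y ← 1.530000 + (0.34/6)·(k1 + 2k2 + 2k3 + k4) = 0.977477
y(2.04) ≈ 0.9775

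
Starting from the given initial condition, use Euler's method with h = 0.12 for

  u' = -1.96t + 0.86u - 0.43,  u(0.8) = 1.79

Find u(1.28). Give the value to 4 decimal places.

Euler: u_{n+1} = u_n + h·f(t_n, u_n).
t=0.800000, u=1.790000: f=-0.458600 → u ← 1.790000 + 0.12·(-0.458600) = 1.734968
t=0.920000, u=1.734968: f=-0.741128 → u ← 1.734968 + 0.12·(-0.741128) = 1.646033
t=1.040000, u=1.646033: f=-1.052812 → u ← 1.646033 + 0.12·(-1.052812) = 1.519695
t=1.160000, u=1.519695: f=-1.396662 → u ← 1.519695 + 0.12·(-1.396662) = 1.352096
u(1.28) ≈ 1.3521

1.3521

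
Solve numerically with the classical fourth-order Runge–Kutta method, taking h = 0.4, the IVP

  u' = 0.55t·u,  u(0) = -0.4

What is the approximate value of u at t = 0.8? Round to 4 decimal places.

RK4: k1 = f(t_n, u_n); k2 = f(t_n + h/2, u_n + (h/2)·k1); k3 = f(t_n + h/2, u_n + (h/2)·k2); k4 = f(t_n + h, u_n + h·k3); u_{n+1} = u_n + (h/6)·(k1 + 2k2 + 2k3 + k4).
t=0.000000, u=-0.400000:
  k1 = f(0.000000, -0.400000) = 0.000000
  k2 = f(0.200000, -0.400000) = -0.044000
  k3 = f(0.200000, -0.408800) = -0.044968
  k4 = f(0.400000, -0.417987) = -0.091957
  u ← -0.400000 + (0.4/6)·(k1 + 2k2 + 2k3 + k4) = -0.417993
t=0.400000, u=-0.417993:
  k1 = f(0.400000, -0.417993) = -0.091958
  k2 = f(0.600000, -0.436385) = -0.144007
  k3 = f(0.600000, -0.446794) = -0.147442
  k4 = f(0.800000, -0.476970) = -0.209867
  u ← -0.417993 + (0.4/6)·(k1 + 2k2 + 2k3 + k4) = -0.476974
u(0.8) ≈ -0.4770

-0.4770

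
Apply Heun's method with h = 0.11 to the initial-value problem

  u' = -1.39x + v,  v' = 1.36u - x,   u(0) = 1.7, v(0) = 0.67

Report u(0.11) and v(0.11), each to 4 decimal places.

1.7793, 0.9238

Heun on (u,v): k1 = f(x_n, state_n); k2 = f(x_n + h, state_n + h·k1); state_{n+1} = state_n + (h/2)·(k1 + k2).
0.000000: (1.700000, 0.670000)
  k1 = (0.670000, 2.312000)
  predictor → (1.773700, 0.924320)
  k2 = (0.771420, 2.302232)
  → (1.779278, 0.923783)
(u(0.11), v(0.11)) ≈ (1.7793, 0.9238)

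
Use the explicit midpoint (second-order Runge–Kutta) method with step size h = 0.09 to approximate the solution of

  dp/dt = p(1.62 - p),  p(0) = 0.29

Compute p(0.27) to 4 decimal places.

0.4088

Midpoint: k1 = f(t_n, p_n); k2 = f(t_n + h/2, p_n + (h/2)·k1); p_{n+1} = p_n + h·k2.
t=0.000000, p=0.290000:
  k1 = f(0.000000, 0.290000) = 0.385700
  k2 = f(0.045000, 0.307356) = 0.403450
  p ← 0.290000 + 0.09·0.403450 = 0.326310
t=0.090000, p=0.326310:
  k1 = f(0.090000, 0.326310) = 0.422144
  k2 = f(0.135000, 0.345307) = 0.440160
  p ← 0.326310 + 0.09·0.440160 = 0.365925
t=0.180000, p=0.365925:
  k1 = f(0.180000, 0.365925) = 0.458897
  k2 = f(0.225000, 0.386575) = 0.476811
  p ← 0.365925 + 0.09·0.476811 = 0.408838
p(0.27) ≈ 0.4088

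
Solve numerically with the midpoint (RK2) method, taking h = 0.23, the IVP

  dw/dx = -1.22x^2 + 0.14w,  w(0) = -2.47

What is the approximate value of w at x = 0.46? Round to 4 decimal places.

-2.6717

Midpoint: k1 = f(x_n, w_n); k2 = f(x_n + h/2, w_n + (h/2)·k1); w_{n+1} = w_n + h·k2.
x=0.000000, w=-2.470000:
  k1 = f(0.000000, -2.470000) = -0.345800
  k2 = f(0.115000, -2.509767) = -0.367502
  w ← -2.470000 + 0.23·(-0.367502) = -2.554525
x=0.230000, w=-2.554525:
  k1 = f(0.230000, -2.554525) = -0.422172
  k2 = f(0.345000, -2.603075) = -0.509641
  w ← -2.554525 + 0.23·(-0.509641) = -2.671743
w(0.46) ≈ -2.6717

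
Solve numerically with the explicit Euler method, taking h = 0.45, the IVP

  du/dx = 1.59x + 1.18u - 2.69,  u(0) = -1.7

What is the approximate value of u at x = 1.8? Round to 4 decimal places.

Euler: u_{n+1} = u_n + h·f(x_n, u_n).
x=0.000000, u=-1.700000: f=-4.696000 → u ← -1.700000 + 0.45·(-4.696000) = -3.813200
x=0.450000, u=-3.813200: f=-6.474076 → u ← -3.813200 + 0.45·(-6.474076) = -6.726534
x=0.900000, u=-6.726534: f=-9.196310 → u ← -6.726534 + 0.45·(-9.196310) = -10.864874
x=1.350000, u=-10.864874: f=-13.364051 → u ← -10.864874 + 0.45·(-13.364051) = -16.878697
u(1.8) ≈ -16.8787

-16.8787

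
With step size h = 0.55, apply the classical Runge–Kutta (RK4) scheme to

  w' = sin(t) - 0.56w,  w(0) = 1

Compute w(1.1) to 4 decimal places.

0.9859

RK4: k1 = f(t_n, w_n); k2 = f(t_n + h/2, w_n + (h/2)·k1); k3 = f(t_n + h/2, w_n + (h/2)·k2); k4 = f(t_n + h, w_n + h·k3); w_{n+1} = w_n + (h/6)·(k1 + 2k2 + 2k3 + k4).
t=0.000000, w=1.000000:
  k1 = f(0.000000, 1.000000) = -0.560000
  k2 = f(0.275000, 0.846000) = -0.202213
  k3 = f(0.275000, 0.944391) = -0.257312
  k4 = f(0.550000, 0.858478) = 0.041939
  w ← 1.000000 + (0.55/6)·(k1 + 2k2 + 2k3 + k4) = 0.868265
t=0.550000, w=0.868265:
  k1 = f(0.550000, 0.868265) = 0.036459
  k2 = f(0.825000, 0.878291) = 0.242705
  k3 = f(0.825000, 0.935009) = 0.210943
  k4 = f(1.100000, 0.984283) = 0.340009
  w ← 0.868265 + (0.55/6)·(k1 + 2k2 + 2k3 + k4) = 0.985943
w(1.1) ≈ 0.9859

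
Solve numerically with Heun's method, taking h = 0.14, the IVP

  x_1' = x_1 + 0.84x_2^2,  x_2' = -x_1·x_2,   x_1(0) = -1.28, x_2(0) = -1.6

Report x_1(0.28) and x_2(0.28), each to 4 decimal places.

Heun on (x_1,x_2): k1 = f(s_n, state_n); k2 = f(s_n + h, state_n + h·k1); state_{n+1} = state_n + (h/2)·(k1 + k2).
0.000000: (-1.280000, -1.600000)
  k1 = (0.870400, -2.048000)
  predictor → (-1.158144, -1.886720)
  k2 = (1.832014, -2.185093)
  → (-1.090831, -1.896317)
0.140000: (-1.090831, -1.896317)
  k1 = (1.929823, -2.068561)
  predictor → (-0.820656, -2.185915)
  k2 = (3.193053, -1.793884)
  → (-0.732230, -2.166688)
(x_1(0.28), x_2(0.28)) ≈ (-0.7322, -2.1667)

-0.7322, -2.1667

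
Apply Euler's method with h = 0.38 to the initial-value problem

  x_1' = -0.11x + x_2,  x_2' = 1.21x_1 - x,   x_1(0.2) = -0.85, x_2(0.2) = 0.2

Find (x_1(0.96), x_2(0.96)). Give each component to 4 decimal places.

Euler on (x_1,x_2): x_1_{n+1} = x_1_n + h·x_1', x_2_{n+1} = x_2_n + h·x_2'.
0.200000: (-0.850000, 0.200000); f=(0.178000, -1.228500) → (-0.782360, -0.266830)
0.580000: (-0.782360, -0.266830); f=(-0.330630, -1.526656) → (-0.907999, -0.846959)
(x_1(0.96), x_2(0.96)) ≈ (-0.9080, -0.8470)

-0.9080, -0.8470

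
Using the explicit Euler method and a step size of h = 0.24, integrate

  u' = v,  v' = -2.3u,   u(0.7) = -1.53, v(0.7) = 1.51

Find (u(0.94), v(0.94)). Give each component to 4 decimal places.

-1.1676, 2.3546

Euler on (u,v): u_{n+1} = u_n + h·u', v_{n+1} = v_n + h·v'.
0.700000: (-1.530000, 1.510000); f=(1.510000, 3.519000) → (-1.167600, 2.354560)
(u(0.94), v(0.94)) ≈ (-1.1676, 2.3546)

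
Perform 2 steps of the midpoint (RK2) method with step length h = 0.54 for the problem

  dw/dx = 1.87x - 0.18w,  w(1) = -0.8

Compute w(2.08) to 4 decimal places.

2.2126

Midpoint: k1 = f(x_n, w_n); k2 = f(x_n + h/2, w_n + (h/2)·k1); w_{n+1} = w_n + h·k2.
x=1.000000, w=-0.800000:
  k1 = f(1.000000, -0.800000) = 2.014000
  k2 = f(1.270000, -0.256220) = 2.421020
  w ← -0.800000 + 0.54·2.421020 = 0.507351
x=1.540000, w=0.507351:
  k1 = f(1.540000, 0.507351) = 2.788477
  k2 = f(1.810000, 1.260239) = 3.157857
  w ← 0.507351 + 0.54·3.157857 = 2.212593
w(2.08) ≈ 2.2126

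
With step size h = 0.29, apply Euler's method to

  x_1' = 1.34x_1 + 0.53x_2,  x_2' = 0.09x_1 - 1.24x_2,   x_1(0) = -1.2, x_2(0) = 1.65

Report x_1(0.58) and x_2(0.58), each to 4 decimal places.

-1.8041, 0.6198

Euler on (x_1,x_2): x_1_{n+1} = x_1_n + h·x_1', x_2_{n+1} = x_2_n + h·x_2'.
0.000000: (-1.200000, 1.650000); f=(-0.733500, -2.154000) → (-1.412715, 1.025340)
0.290000: (-1.412715, 1.025340); f=(-1.349608, -1.398566) → (-1.804101, 0.619756)
(x_1(0.58), x_2(0.58)) ≈ (-1.8041, 0.6198)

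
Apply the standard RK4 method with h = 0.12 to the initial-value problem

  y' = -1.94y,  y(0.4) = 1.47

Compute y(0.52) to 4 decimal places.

1.1647

RK4: k1 = f(t_n, y_n); k2 = f(t_n + h/2, y_n + (h/2)·k1); k3 = f(t_n + h/2, y_n + (h/2)·k2); k4 = f(t_n + h, y_n + h·k3); y_{n+1} = y_n + (h/6)·(k1 + 2k2 + 2k3 + k4).
t=0.400000, y=1.470000:
  k1 = f(0.400000, 1.470000) = -2.851800
  k2 = f(0.460000, 1.298892) = -2.519850
  k3 = f(0.460000, 1.318809) = -2.558489
  k4 = f(0.520000, 1.162981) = -2.256184
  y ← 1.470000 + (0.12/6)·(k1 + 2k2 + 2k3 + k4) = 1.164707
y(0.52) ≈ 1.1647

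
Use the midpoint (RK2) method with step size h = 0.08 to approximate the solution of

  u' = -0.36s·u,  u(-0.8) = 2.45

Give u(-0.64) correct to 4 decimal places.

Midpoint: k1 = f(s_n, u_n); k2 = f(s_n + h/2, u_n + (h/2)·k1); u_{n+1} = u_n + h·k2.
s=-0.800000, u=2.450000:
  k1 = f(-0.800000, 2.450000) = 0.705600
  k2 = f(-0.760000, 2.478224) = 0.678042
  u ← 2.450000 + 0.08·0.678042 = 2.504243
s=-0.720000, u=2.504243:
  k1 = f(-0.720000, 2.504243) = 0.649100
  k2 = f(-0.680000, 2.530207) = 0.619395
  u ← 2.504243 + 0.08·0.619395 = 2.553795
u(-0.64) ≈ 2.5538

2.5538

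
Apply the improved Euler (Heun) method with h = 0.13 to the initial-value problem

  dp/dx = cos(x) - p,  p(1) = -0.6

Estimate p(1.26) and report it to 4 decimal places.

Heun: k1 = f(x_n, p_n); k2 = f(x_n + h, p_n + h·k1); p_{n+1} = p_n + (h/2)·(k1 + k2).
x=1.000000, p=-0.600000:
  k1 = f(1.000000, -0.600000) = 1.140302
  k2 = f(1.130000, -0.451761) = 0.878421
  p ← -0.600000 + (0.13/2)·(1.140302 + 0.878421) = -0.468783
x=1.130000, p=-0.468783:
  k1 = f(1.130000, -0.468783) = 0.895443
  k2 = f(1.260000, -0.352375) = 0.658192
  p ← -0.468783 + (0.13/2)·(0.895443 + 0.658192) = -0.367797
p(1.26) ≈ -0.3678

-0.3678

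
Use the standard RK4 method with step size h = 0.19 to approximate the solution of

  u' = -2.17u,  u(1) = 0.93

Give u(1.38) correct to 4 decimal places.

0.4078

RK4: k1 = f(t_n, u_n); k2 = f(t_n + h/2, u_n + (h/2)·k1); k3 = f(t_n + h/2, u_n + (h/2)·k2); k4 = f(t_n + h, u_n + h·k3); u_{n+1} = u_n + (h/6)·(k1 + 2k2 + 2k3 + k4).
t=1.000000, u=0.930000:
  k1 = f(1.000000, 0.930000) = -2.018100
  k2 = f(1.095000, 0.738281) = -1.602069
  k3 = f(1.095000, 0.777803) = -1.687834
  k4 = f(1.190000, 0.609312) = -1.322206
  u ← 0.930000 + (0.19/6)·(k1 + 2k2 + 2k3 + k4) = 0.615863
t=1.190000, u=0.615863:
  k1 = f(1.190000, 0.615863) = -1.336423
  k2 = f(1.285000, 0.488903) = -1.060919
  k3 = f(1.285000, 0.515076) = -1.117715
  k4 = f(1.380000, 0.403497) = -0.875589
  u ← 0.615863 + (0.19/6)·(k1 + 2k2 + 2k3 + k4) = 0.407836
u(1.38) ≈ 0.4078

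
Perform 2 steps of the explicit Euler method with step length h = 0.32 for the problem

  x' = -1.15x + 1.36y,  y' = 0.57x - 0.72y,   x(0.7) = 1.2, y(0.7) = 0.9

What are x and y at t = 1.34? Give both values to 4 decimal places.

Euler on (x,y): x_{n+1} = x_n + h·x', y_{n+1} = y_n + h·y'.
0.700000: (1.200000, 0.900000); f=(-0.156000, 0.036000) → (1.150080, 0.911520)
1.020000: (1.150080, 0.911520); f=(-0.082925, -0.000749) → (1.123544, 0.911280)
(x(1.34), y(1.34)) ≈ (1.1235, 0.9113)

1.1235, 0.9113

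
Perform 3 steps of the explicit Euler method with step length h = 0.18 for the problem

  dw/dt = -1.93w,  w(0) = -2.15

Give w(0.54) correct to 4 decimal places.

Euler: w_{n+1} = w_n + h·f(t_n, w_n).
t=0.000000, w=-2.150000: f=4.149500 → w ← -2.150000 + 0.18·4.149500 = -1.403090
t=0.180000, w=-1.403090: f=2.707964 → w ← -1.403090 + 0.18·2.707964 = -0.915657
t=0.360000, w=-0.915657: f=1.767217 → w ← -0.915657 + 0.18·1.767217 = -0.597557
w(0.54) ≈ -0.5976

-0.5976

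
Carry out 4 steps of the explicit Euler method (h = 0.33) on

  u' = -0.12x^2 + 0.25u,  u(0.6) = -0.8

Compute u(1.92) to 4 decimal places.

Euler: u_{n+1} = u_n + h·f(x_n, u_n).
x=0.600000, u=-0.800000: f=-0.243200 → u ← -0.800000 + 0.33·(-0.243200) = -0.880256
x=0.930000, u=-0.880256: f=-0.323852 → u ← -0.880256 + 0.33·(-0.323852) = -0.987127
x=1.260000, u=-0.987127: f=-0.437294 → u ← -0.987127 + 0.33·(-0.437294) = -1.131434
x=1.590000, u=-1.131434: f=-0.586231 → u ← -1.131434 + 0.33·(-0.586231) = -1.324890
u(1.92) ≈ -1.3249

-1.3249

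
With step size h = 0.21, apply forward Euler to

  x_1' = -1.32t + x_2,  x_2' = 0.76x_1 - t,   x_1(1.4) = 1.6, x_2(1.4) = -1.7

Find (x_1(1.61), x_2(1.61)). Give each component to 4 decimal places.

0.8549, -1.7386

Euler on (x_1,x_2): x_1_{n+1} = x_1_n + h·x_1', x_2_{n+1} = x_2_n + h·x_2'.
1.400000: (1.600000, -1.700000); f=(-3.548000, -0.184000) → (0.854920, -1.738640)
(x_1(1.61), x_2(1.61)) ≈ (0.8549, -1.7386)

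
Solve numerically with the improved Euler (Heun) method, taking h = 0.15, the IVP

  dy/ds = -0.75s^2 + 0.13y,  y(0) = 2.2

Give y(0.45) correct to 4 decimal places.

Heun: k1 = f(s_n, y_n); k2 = f(s_n + h, y_n + h·k1); y_{n+1} = y_n + (h/2)·(k1 + k2).
s=0.000000, y=2.200000:
  k1 = f(0.000000, 2.200000) = 0.286000
  k2 = f(0.150000, 2.242900) = 0.274702
  y ← 2.200000 + (0.15/2)·(0.286000 + 0.274702) = 2.242053
s=0.150000, y=2.242053:
  k1 = f(0.150000, 2.242053) = 0.274592
  k2 = f(0.300000, 2.283241) = 0.229321
  y ← 2.242053 + (0.15/2)·(0.274592 + 0.229321) = 2.279846
s=0.300000, y=2.279846:
  k1 = f(0.300000, 2.279846) = 0.228880
  k2 = f(0.450000, 2.314178) = 0.148968
  y ← 2.279846 + (0.15/2)·(0.228880 + 0.148968) = 2.308185
y(0.45) ≈ 2.3082

2.3082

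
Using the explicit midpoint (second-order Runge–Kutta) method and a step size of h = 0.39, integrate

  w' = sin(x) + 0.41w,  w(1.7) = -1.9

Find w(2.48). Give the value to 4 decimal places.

-1.8213

Midpoint: k1 = f(x_n, w_n); k2 = f(x_n + h/2, w_n + (h/2)·k1); w_{n+1} = w_n + h·k2.
x=1.700000, w=-1.900000:
  k1 = f(1.700000, -1.900000) = 0.212665
  k2 = f(1.895000, -1.858530) = 0.185907
  w ← -1.900000 + 0.39·0.185907 = -1.827496
x=2.090000, w=-1.827496:
  k1 = f(2.090000, -1.827496) = 0.118941
  k2 = f(2.285000, -1.804303) = 0.015851
  w ← -1.827496 + 0.39·0.015851 = -1.821314
w(2.48) ≈ -1.8213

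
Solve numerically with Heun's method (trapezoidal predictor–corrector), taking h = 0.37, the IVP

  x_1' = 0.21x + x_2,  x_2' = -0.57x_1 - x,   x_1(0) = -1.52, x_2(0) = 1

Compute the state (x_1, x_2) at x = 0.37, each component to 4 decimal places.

-1.0763, 1.2131

Heun on (x_1,x_2): k1 = f(x_n, state_n); k2 = f(x_n + h, state_n + h·k1); state_{n+1} = state_n + (h/2)·(k1 + k2).
0.000000: (-1.520000, 1.000000)
  k1 = (1.000000, 0.866400)
  predictor → (-1.150000, 1.320568)
  k2 = (1.398268, 0.285500)
  → (-1.076320, 1.213102)
(x_1(0.37), x_2(0.37)) ≈ (-1.0763, 1.2131)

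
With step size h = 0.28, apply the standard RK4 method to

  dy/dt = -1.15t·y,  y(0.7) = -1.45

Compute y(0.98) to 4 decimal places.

-1.1064

RK4: k1 = f(t_n, y_n); k2 = f(t_n + h/2, y_n + (h/2)·k1); k3 = f(t_n + h/2, y_n + (h/2)·k2); k4 = f(t_n + h, y_n + h·k3); y_{n+1} = y_n + (h/6)·(k1 + 2k2 + 2k3 + k4).
t=0.700000, y=-1.450000:
  k1 = f(0.700000, -1.450000) = 1.167250
  k2 = f(0.840000, -1.286585) = 1.242841
  k3 = f(0.840000, -1.276002) = 1.232618
  k4 = f(0.980000, -1.104867) = 1.245185
  y ← -1.450000 + (0.28/6)·(k1 + 2k2 + 2k3 + k4) = -1.106377
y(0.98) ≈ -1.1064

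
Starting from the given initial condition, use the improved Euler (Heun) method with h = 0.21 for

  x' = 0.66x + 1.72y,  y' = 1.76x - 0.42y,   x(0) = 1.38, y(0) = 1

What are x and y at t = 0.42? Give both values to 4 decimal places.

3.0444, 2.2545

Heun on (x,y): k1 = f(t_n, state_n); k2 = f(t_n + h, state_n + h·k1); state_{n+1} = state_n + (h/2)·(k1 + k2).
0.000000: (1.380000, 1.000000)
  k1 = (2.630800, 2.008800)
  predictor → (1.932468, 1.421848)
  k2 = (3.721007, 2.803968)
  → (2.046940, 1.505341)
0.210000: (2.046940, 1.505341)
  k1 = (3.940166, 2.970371)
  predictor → (2.874375, 2.129118)
  k2 = (5.559171, 4.164670)
  → (3.044370, 2.254520)
(x(0.42), y(0.42)) ≈ (3.0444, 2.2545)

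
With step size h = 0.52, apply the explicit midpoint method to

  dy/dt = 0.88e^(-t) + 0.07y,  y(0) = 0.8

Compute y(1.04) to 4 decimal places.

Midpoint: k1 = f(t_n, y_n); k2 = f(t_n + h/2, y_n + (h/2)·k1); y_{n+1} = y_n + h·k2.
t=0.000000, y=0.800000:
  k1 = f(0.000000, 0.800000) = 0.936000
  k2 = f(0.260000, 1.043360) = 0.751561
  y ← 0.800000 + 0.52·0.751561 = 1.190812
t=0.520000, y=1.190812:
  k1 = f(0.520000, 1.190812) = 0.606535
  k2 = f(0.780000, 1.348511) = 0.497793
  y ← 1.190812 + 0.52·0.497793 = 1.449664
y(1.04) ≈ 1.4497

1.4497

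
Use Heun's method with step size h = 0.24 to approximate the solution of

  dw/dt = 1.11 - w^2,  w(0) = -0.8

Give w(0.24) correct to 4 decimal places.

-0.6671

Heun: k1 = f(t_n, w_n); k2 = f(t_n + h, w_n + h·k1); w_{n+1} = w_n + (h/2)·(k1 + k2).
t=0.000000, w=-0.800000:
  k1 = f(0.000000, -0.800000) = 0.470000
  k2 = f(0.240000, -0.687200) = 0.637756
  w ← -0.800000 + (0.24/2)·(0.470000 + 0.637756) = -0.667069
w(0.24) ≈ -0.6671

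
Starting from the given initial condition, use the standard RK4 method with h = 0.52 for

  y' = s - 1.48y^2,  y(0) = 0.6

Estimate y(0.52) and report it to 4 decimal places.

RK4: k1 = f(s_n, y_n); k2 = f(s_n + h/2, y_n + (h/2)·k1); k3 = f(s_n + h/2, y_n + (h/2)·k2); k4 = f(s_n + h, y_n + h·k3); y_{n+1} = y_n + (h/6)·(k1 + 2k2 + 2k3 + k4).
s=0.000000, y=0.600000:
  k1 = f(0.000000, 0.600000) = -0.532800
  k2 = f(0.260000, 0.461472) = -0.055175
  k3 = f(0.260000, 0.585654) = -0.247627
  k4 = f(0.520000, 0.471234) = 0.191349
  y ← 0.600000 + (0.52/6)·(k1 + 2k2 + 2k3 + k4) = 0.517922
y(0.52) ≈ 0.5179

0.5179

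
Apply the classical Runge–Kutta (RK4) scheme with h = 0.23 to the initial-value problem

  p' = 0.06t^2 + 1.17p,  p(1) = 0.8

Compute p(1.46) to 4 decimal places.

RK4: k1 = f(t_n, p_n); k2 = f(t_n + h/2, p_n + (h/2)·k1); k3 = f(t_n + h/2, p_n + (h/2)·k2); k4 = f(t_n + h, p_n + h·k3); p_{n+1} = p_n + (h/6)·(k1 + 2k2 + 2k3 + k4).
t=1.000000, p=0.800000:
  k1 = f(1.000000, 0.800000) = 0.996000
  k2 = f(1.115000, 0.914540) = 1.144605
  k3 = f(1.115000, 0.931630) = 1.164600
  k4 = f(1.230000, 1.067858) = 1.340168
  p ← 0.800000 + (0.23/6)·(k1 + 2k2 + 2k3 + k4) = 1.066592
t=1.230000, p=1.066592:
  k1 = f(1.230000, 1.066592) = 1.338687
  k2 = f(1.345000, 1.220541) = 1.536575
  k3 = f(1.345000, 1.243298) = 1.563200
  k4 = f(1.460000, 1.426128) = 1.796466
  p ← 1.066592 + (0.23/6)·(k1 + 2k2 + 2k3 + k4) = 1.424422
p(1.46) ≈ 1.4244

1.4244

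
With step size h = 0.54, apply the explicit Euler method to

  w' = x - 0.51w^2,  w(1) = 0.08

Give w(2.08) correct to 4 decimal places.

1.3446

Euler: w_{n+1} = w_n + h·f(x_n, w_n).
x=1.000000, w=0.080000: f=0.996736 → w ← 0.080000 + 0.54·0.996736 = 0.618237
x=1.540000, w=0.618237: f=1.345069 → w ← 0.618237 + 0.54·1.345069 = 1.344575
w(2.08) ≈ 1.3446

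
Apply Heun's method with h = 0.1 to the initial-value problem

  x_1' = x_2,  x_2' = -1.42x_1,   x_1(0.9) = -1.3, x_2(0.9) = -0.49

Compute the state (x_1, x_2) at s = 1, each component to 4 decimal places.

Heun on (x_1,x_2): k1 = f(s_n, state_n); k2 = f(s_n + h, state_n + h·k1); state_{n+1} = state_n + (h/2)·(k1 + k2).
0.900000: (-1.300000, -0.490000)
  k1 = (-0.490000, 1.846000)
  predictor → (-1.349000, -0.305400)
  k2 = (-0.305400, 1.915580)
  → (-1.339770, -0.301921)
(x_1(1), x_2(1)) ≈ (-1.3398, -0.3019)

-1.3398, -0.3019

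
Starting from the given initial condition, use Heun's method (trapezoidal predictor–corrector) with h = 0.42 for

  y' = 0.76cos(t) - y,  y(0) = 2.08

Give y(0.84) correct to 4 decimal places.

Heun: k1 = f(t_n, y_n); k2 = f(t_n + h, y_n + h·k1); y_{n+1} = y_n + (h/2)·(k1 + k2).
t=0.000000, y=2.080000:
  k1 = f(0.000000, 2.080000) = -1.320000
  k2 = f(0.420000, 1.525600) = -0.831652
  y ← 2.080000 + (0.42/2)·(-1.320000 + (-0.831652)) = 1.628153
t=0.420000, y=1.628153:
  k1 = f(0.420000, 1.628153) = -0.934205
  k2 = f(0.840000, 1.235787) = -0.728515
  y ← 1.628153 + (0.42/2)·(-0.934205 + (-0.728515)) = 1.278982
y(0.84) ≈ 1.2790

1.2790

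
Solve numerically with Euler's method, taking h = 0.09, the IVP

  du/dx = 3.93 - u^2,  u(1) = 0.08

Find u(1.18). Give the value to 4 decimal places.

Euler: u_{n+1} = u_n + h·f(x_n, u_n).
x=1.000000, u=0.080000: f=3.923600 → u ← 0.080000 + 0.09·3.923600 = 0.433124
x=1.090000, u=0.433124: f=3.742404 → u ← 0.433124 + 0.09·3.742404 = 0.769940
u(1.18) ≈ 0.7699

0.7699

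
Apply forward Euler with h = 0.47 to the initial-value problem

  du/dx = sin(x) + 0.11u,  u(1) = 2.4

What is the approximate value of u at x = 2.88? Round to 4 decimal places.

4.6884

Euler: u_{n+1} = u_n + h·f(x_n, u_n).
x=1.000000, u=2.400000: f=1.105471 → u ← 2.400000 + 0.47·1.105471 = 2.919571
x=1.470000, u=2.919571: f=1.316077 → u ← 2.919571 + 0.47·1.316077 = 3.538128
x=1.940000, u=3.538128: f=1.321809 → u ← 3.538128 + 0.47·1.321809 = 4.159378
x=2.410000, u=4.159378: f=1.125587 → u ← 4.159378 + 0.47·1.125587 = 4.688404
u(2.88) ≈ 4.6884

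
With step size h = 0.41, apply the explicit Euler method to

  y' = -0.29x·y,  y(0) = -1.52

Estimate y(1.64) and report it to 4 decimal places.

Euler: y_{n+1} = y_n + h·f(x_n, y_n).
x=0.000000, y=-1.520000: f=0.000000 → y ← -1.520000 + 0.41·0.000000 = -1.520000
x=0.410000, y=-1.520000: f=0.180728 → y ← -1.520000 + 0.41·0.180728 = -1.445902
x=0.820000, y=-1.445902: f=0.343835 → y ← -1.445902 + 0.41·0.343835 = -1.304929
x=1.230000, y=-1.304929: f=0.465468 → y ← -1.304929 + 0.41·0.465468 = -1.114087
y(1.64) ≈ -1.1141

-1.1141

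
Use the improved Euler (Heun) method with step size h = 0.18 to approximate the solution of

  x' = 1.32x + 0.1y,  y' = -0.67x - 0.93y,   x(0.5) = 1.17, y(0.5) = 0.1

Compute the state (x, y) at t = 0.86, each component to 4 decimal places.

1.8727, -0.2370

Heun on (x,y): k1 = f(t_n, state_n); k2 = f(t_n + h, state_n + h·k1); state_{n+1} = state_n + (h/2)·(k1 + k2).
0.500000: (1.170000, 0.100000)
  k1 = (1.554400, -0.876900)
  predictor → (1.449792, -0.057842)
  k2 = (1.907941, -0.917568)
  → (1.481611, -0.061502)
0.680000: (1.481611, -0.061502)
  k1 = (1.949576, -0.935482)
  predictor → (1.832534, -0.229889)
  k2 = (2.395956, -1.014001)
  → (1.872709, -0.236956)
(x(0.86), y(0.86)) ≈ (1.8727, -0.2370)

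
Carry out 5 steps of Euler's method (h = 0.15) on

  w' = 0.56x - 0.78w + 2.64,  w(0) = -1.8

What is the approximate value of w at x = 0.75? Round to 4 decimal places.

0.7137

Euler: w_{n+1} = w_n + h·f(x_n, w_n).
x=0.000000, w=-1.800000: f=4.044000 → w ← -1.800000 + 0.15·4.044000 = -1.193400
x=0.150000, w=-1.193400: f=3.654852 → w ← -1.193400 + 0.15·3.654852 = -0.645172
x=0.300000, w=-0.645172: f=3.311234 → w ← -0.645172 + 0.15·3.311234 = -0.148487
x=0.450000, w=-0.148487: f=3.007820 → w ← -0.148487 + 0.15·3.007820 = 0.302686
x=0.600000, w=0.302686: f=2.739905 → w ← 0.302686 + 0.15·2.739905 = 0.713672
w(0.75) ≈ 0.7137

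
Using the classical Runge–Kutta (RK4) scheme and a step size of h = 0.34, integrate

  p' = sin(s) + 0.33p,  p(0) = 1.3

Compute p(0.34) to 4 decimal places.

RK4: k1 = f(s_n, p_n); k2 = f(s_n + h/2, p_n + (h/2)·k1); k3 = f(s_n + h/2, p_n + (h/2)·k2); k4 = f(s_n + h, p_n + h·k3); p_{n+1} = p_n + (h/6)·(k1 + 2k2 + 2k3 + k4).
s=0.000000, p=1.300000:
  k1 = f(0.000000, 1.300000) = 0.429000
  k2 = f(0.170000, 1.372930) = 0.622249
  k3 = f(0.170000, 1.405782) = 0.633091
  k4 = f(0.340000, 1.515251) = 0.833520
  p ← 1.300000 + (0.34/6)·(k1 + 2k2 + 2k3 + k4) = 1.513815
p(0.34) ≈ 1.5138

1.5138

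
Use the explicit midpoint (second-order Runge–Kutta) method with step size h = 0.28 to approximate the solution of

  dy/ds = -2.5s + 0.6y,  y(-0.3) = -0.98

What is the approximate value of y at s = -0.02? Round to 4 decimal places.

-1.0288

Midpoint: k1 = f(s_n, y_n); k2 = f(s_n + h/2, y_n + (h/2)·k1); y_{n+1} = y_n + h·k2.
s=-0.300000, y=-0.980000:
  k1 = f(-0.300000, -0.980000) = 0.162000
  k2 = f(-0.160000, -0.957320) = -0.174392
  y ← -0.980000 + 0.28·(-0.174392) = -1.028830
y(-0.02) ≈ -1.0288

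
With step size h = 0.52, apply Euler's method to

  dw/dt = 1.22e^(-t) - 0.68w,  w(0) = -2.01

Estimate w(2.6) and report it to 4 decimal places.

Euler: w_{n+1} = w_n + h·f(t_n, w_n).
t=0.000000, w=-2.010000: f=2.586800 → w ← -2.010000 + 0.52·2.586800 = -0.664864
t=0.520000, w=-0.664864: f=1.177423 → w ← -0.664864 + 0.52·1.177423 = -0.052604
t=1.040000, w=-0.052604: f=0.466986 → w ← -0.052604 + 0.52·0.466986 = 0.190228
t=1.560000, w=0.190228: f=0.127011 → w ← 0.190228 + 0.52·0.127011 = 0.256274
t=2.080000, w=0.256274: f=-0.021851 → w ← 0.256274 + 0.52·(-0.021851) = 0.244911
w(2.6) ≈ 0.2449

0.2449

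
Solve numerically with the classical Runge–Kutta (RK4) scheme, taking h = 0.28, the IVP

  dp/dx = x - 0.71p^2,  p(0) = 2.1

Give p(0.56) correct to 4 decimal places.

RK4: k1 = f(x_n, p_n); k2 = f(x_n + h/2, p_n + (h/2)·k1); k3 = f(x_n + h/2, p_n + (h/2)·k2); k4 = f(x_n + h, p_n + h·k3); p_{n+1} = p_n + (h/6)·(k1 + 2k2 + 2k3 + k4).
x=0.000000, p=2.100000:
  k1 = f(0.000000, 2.100000) = -3.131100
  k2 = f(0.140000, 1.661646) = -1.820358
  k3 = f(0.140000, 1.845150) = -2.277250
  k4 = f(0.280000, 1.462370) = -1.238353
  p ← 2.100000 + (0.28/6)·(k1 + 2k2 + 2k3 + k4) = 1.513649
x=0.280000, p=1.513649:
  k1 = f(0.280000, 1.513649) = -1.346704
  k2 = f(0.420000, 1.325110) = -0.826701
  k3 = f(0.420000, 1.397911) = -0.967449
  k4 = f(0.560000, 1.242763) = -0.536566
  p ← 1.513649 + (0.28/6)·(k1 + 2k2 + 2k3 + k4) = 1.258309
p(0.56) ≈ 1.2583

1.2583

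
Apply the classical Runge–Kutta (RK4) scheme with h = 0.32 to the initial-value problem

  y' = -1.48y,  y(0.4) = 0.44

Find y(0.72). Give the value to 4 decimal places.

0.2741

RK4: k1 = f(x_n, y_n); k2 = f(x_n + h/2, y_n + (h/2)·k1); k3 = f(x_n + h/2, y_n + (h/2)·k2); k4 = f(x_n + h, y_n + h·k3); y_{n+1} = y_n + (h/6)·(k1 + 2k2 + 2k3 + k4).
x=0.400000, y=0.440000:
  k1 = f(0.400000, 0.440000) = -0.651200
  k2 = f(0.560000, 0.335808) = -0.496996
  k3 = f(0.560000, 0.360481) = -0.533511
  k4 = f(0.720000, 0.269276) = -0.398529
  y ← 0.440000 + (0.32/6)·(k1 + 2k2 + 2k3 + k4) = 0.274094
y(0.72) ≈ 0.2741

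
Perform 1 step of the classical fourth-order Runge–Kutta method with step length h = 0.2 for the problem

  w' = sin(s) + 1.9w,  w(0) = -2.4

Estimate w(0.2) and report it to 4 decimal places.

-3.4866

RK4: k1 = f(s_n, w_n); k2 = f(s_n + h/2, w_n + (h/2)·k1); k3 = f(s_n + h/2, w_n + (h/2)·k2); k4 = f(s_n + h, w_n + h·k3); w_{n+1} = w_n + (h/6)·(k1 + 2k2 + 2k3 + k4).
s=0.000000, w=-2.400000:
  k1 = f(0.000000, -2.400000) = -4.560000
  k2 = f(0.100000, -2.856000) = -5.326567
  k3 = f(0.100000, -2.932657) = -5.472214
  k4 = f(0.200000, -3.494443) = -6.440772
  w ← -2.400000 + (0.2/6)·(k1 + 2k2 + 2k3 + k4) = -3.486611
w(0.2) ≈ -3.4866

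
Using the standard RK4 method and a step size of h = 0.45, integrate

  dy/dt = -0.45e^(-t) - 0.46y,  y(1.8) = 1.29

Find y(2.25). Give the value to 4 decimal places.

1.0246

RK4: k1 = f(t_n, y_n); k2 = f(t_n + h/2, y_n + (h/2)·k1); k3 = f(t_n + h/2, y_n + (h/2)·k2); k4 = f(t_n + h, y_n + h·k3); y_{n+1} = y_n + (h/6)·(k1 + 2k2 + 2k3 + k4).
t=1.800000, y=1.290000:
  k1 = f(1.800000, 1.290000) = -0.667784
  k2 = f(2.025000, 1.139748) = -0.583682
  k3 = f(2.025000, 1.158672) = -0.592386
  k4 = f(2.250000, 1.023426) = -0.518206
  y ← 1.290000 + (0.45/6)·(k1 + 2k2 + 2k3 + k4) = 1.024641
y(2.25) ≈ 1.0246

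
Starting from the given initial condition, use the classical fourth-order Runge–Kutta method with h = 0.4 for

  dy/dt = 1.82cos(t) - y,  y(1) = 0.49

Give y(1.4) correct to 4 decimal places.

0.5369

RK4: k1 = f(t_n, y_n); k2 = f(t_n + h/2, y_n + (h/2)·k1); k3 = f(t_n + h/2, y_n + (h/2)·k2); k4 = f(t_n + h, y_n + h·k3); y_{n+1} = y_n + (h/6)·(k1 + 2k2 + 2k3 + k4).
t=1.000000, y=0.490000:
  k1 = f(1.000000, 0.490000) = 0.493350
  k2 = f(1.200000, 0.588670) = 0.070821
  k3 = f(1.200000, 0.504164) = 0.155327
  k4 = f(1.400000, 0.552131) = -0.242791
  y ← 0.490000 + (0.4/6)·(k1 + 2k2 + 2k3 + k4) = 0.536857
y(1.4) ≈ 0.5369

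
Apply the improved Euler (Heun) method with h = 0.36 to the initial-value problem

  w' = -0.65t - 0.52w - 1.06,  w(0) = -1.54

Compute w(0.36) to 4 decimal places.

-1.6667

Heun: k1 = f(t_n, w_n); k2 = f(t_n + h, w_n + h·k1); w_{n+1} = w_n + (h/2)·(k1 + k2).
t=0.000000, w=-1.540000:
  k1 = f(0.000000, -1.540000) = -0.259200
  k2 = f(0.360000, -1.633312) = -0.444678
  w ← -1.540000 + (0.36/2)·(-0.259200 + (-0.444678)) = -1.666698
w(0.36) ≈ -1.6667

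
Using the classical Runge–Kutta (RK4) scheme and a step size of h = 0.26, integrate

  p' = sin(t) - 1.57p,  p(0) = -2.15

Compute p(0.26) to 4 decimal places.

RK4: k1 = f(t_n, p_n); k2 = f(t_n + h/2, p_n + (h/2)·k1); k3 = f(t_n + h/2, p_n + (h/2)·k2); k4 = f(t_n + h, p_n + h·k3); p_{n+1} = p_n + (h/6)·(k1 + 2k2 + 2k3 + k4).
t=0.000000, p=-2.150000:
  k1 = f(0.000000, -2.150000) = 3.375500
  k2 = f(0.130000, -1.711185) = 2.816195
  k3 = f(0.130000, -1.783895) = 2.930349
  k4 = f(0.260000, -1.388109) = 2.436412
  p ← -2.150000 + (0.26/6)·(k1 + 2k2 + 2k3 + k4) = -1.400117
p(0.26) ≈ -1.4001

-1.4001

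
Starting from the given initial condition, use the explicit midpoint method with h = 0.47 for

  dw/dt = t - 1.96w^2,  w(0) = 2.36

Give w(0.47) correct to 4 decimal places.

Midpoint: k1 = f(t_n, w_n); k2 = f(t_n + h/2, w_n + (h/2)·k1); w_{n+1} = w_n + h·k2.
t=0.000000, w=2.360000:
  k1 = f(0.000000, 2.360000) = -10.916416
  k2 = f(0.235000, -0.205358) = 0.152343
  w ← 2.360000 + 0.47·0.152343 = 2.431601
w(0.47) ≈ 2.4316

2.4316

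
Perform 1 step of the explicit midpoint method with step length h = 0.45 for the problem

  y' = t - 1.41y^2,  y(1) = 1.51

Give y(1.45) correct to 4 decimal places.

Midpoint: k1 = f(t_n, y_n); k2 = f(t_n + h/2, y_n + (h/2)·k1); y_{n+1} = y_n + h·k2.
t=1.000000, y=1.510000:
  k1 = f(1.000000, 1.510000) = -2.214941
  k2 = f(1.225000, 1.011638) = -0.218011
  y ← 1.510000 + 0.45·(-0.218011) = 1.411895
y(1.45) ≈ 1.4119

1.4119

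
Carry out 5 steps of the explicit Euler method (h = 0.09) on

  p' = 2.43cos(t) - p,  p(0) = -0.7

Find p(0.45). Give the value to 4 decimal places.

0.4520

Euler: p_{n+1} = p_n + h·f(t_n, p_n).
t=0.000000, p=-0.700000: f=3.130000 → p ← -0.700000 + 0.09·3.130000 = -0.418300
t=0.090000, p=-0.418300: f=2.838465 → p ← -0.418300 + 0.09·2.838465 = -0.162838
t=0.180000, p=-0.162838: f=2.553578 → p ← -0.162838 + 0.09·2.553578 = 0.066984
t=0.270000, p=0.066984: f=2.274979 → p ← 0.066984 + 0.09·2.274979 = 0.271732
t=0.360000, p=0.271732: f=2.002497 → p ← 0.271732 + 0.09·2.002497 = 0.451957
p(0.45) ≈ 0.4520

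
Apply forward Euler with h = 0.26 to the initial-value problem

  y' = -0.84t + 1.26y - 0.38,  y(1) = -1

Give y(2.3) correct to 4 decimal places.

-7.9355

Euler: y_{n+1} = y_n + h·f(t_n, y_n).
t=1.000000, y=-1.000000: f=-2.480000 → y ← -1.000000 + 0.26·(-2.480000) = -1.644800
t=1.260000, y=-1.644800: f=-3.510848 → y ← -1.644800 + 0.26·(-3.510848) = -2.557620
t=1.520000, y=-2.557620: f=-4.879402 → y ← -2.557620 + 0.26·(-4.879402) = -3.826265
t=1.780000, y=-3.826265: f=-6.696294 → y ← -3.826265 + 0.26·(-6.696294) = -5.567301
t=2.040000, y=-5.567301: f=-9.108400 → y ← -5.567301 + 0.26·(-9.108400) = -7.935485
y(2.3) ≈ -7.9355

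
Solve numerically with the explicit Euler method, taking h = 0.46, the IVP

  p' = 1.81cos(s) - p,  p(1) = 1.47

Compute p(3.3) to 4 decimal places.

Euler: p_{n+1} = p_n + h·f(s_n, p_n).
s=1.000000, p=1.470000: f=-0.492053 → p ← 1.470000 + 0.46·(-0.492053) = 1.243656
s=1.460000, p=1.243656: f=-1.043524 → p ← 1.243656 + 0.46·(-1.043524) = 0.763634
s=1.920000, p=0.763634: f=-1.382925 → p ← 0.763634 + 0.46·(-1.382925) = 0.127489
s=2.380000, p=0.127489: f=-1.437454 → p ← 0.127489 + 0.46·(-1.437454) = -0.533740
s=2.840000, p=-0.533740: f=-1.194565 → p ← -0.533740 + 0.46·(-1.194565) = -1.083240
p(3.3) ≈ -1.0832

-1.0832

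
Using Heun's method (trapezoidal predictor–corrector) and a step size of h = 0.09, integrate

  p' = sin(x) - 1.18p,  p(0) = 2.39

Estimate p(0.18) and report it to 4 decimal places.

1.9488

Heun: k1 = f(x_n, p_n); k2 = f(x_n + h, p_n + h·k1); p_{n+1} = p_n + (h/2)·(k1 + k2).
x=0.000000, p=2.390000:
  k1 = f(0.000000, 2.390000) = -2.820200
  k2 = f(0.090000, 2.136182) = -2.430816
  p ← 2.390000 + (0.09/2)·(-2.820200 + (-2.430816)) = 2.153704
x=0.090000, p=2.153704:
  k1 = f(0.090000, 2.153704) = -2.451492
  k2 = f(0.180000, 1.933070) = -2.101993
  p ← 2.153704 + (0.09/2)·(-2.451492 + (-2.101993)) = 1.948797
p(0.18) ≈ 1.9488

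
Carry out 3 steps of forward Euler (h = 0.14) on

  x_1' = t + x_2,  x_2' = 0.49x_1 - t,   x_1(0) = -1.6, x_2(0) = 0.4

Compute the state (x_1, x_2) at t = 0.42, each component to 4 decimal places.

Euler on (x_1,x_2): x_1_{n+1} = x_1_n + h·x_1', x_2_{n+1} = x_2_n + h·x_2'.
0.000000: (-1.600000, 0.400000); f=(0.400000, -0.784000) → (-1.544000, 0.290240)
0.140000: (-1.544000, 0.290240); f=(0.430240, -0.896560) → (-1.483766, 0.164722)
0.280000: (-1.483766, 0.164722); f=(0.444722, -1.007046) → (-1.421505, 0.023735)
(x_1(0.42), x_2(0.42)) ≈ (-1.4215, 0.0237)

-1.4215, 0.0237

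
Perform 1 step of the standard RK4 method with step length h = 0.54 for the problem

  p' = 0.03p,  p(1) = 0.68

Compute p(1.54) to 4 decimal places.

0.6911

RK4: k1 = f(t_n, p_n); k2 = f(t_n + h/2, p_n + (h/2)·k1); k3 = f(t_n + h/2, p_n + (h/2)·k2); k4 = f(t_n + h, p_n + h·k3); p_{n+1} = p_n + (h/6)·(k1 + 2k2 + 2k3 + k4).
t=1.000000, p=0.680000:
  k1 = f(1.000000, 0.680000) = 0.020400
  k2 = f(1.270000, 0.685508) = 0.020565
  k3 = f(1.270000, 0.685553) = 0.020567
  k4 = f(1.540000, 0.691106) = 0.020733
  p ← 0.680000 + (0.54/6)·(k1 + 2k2 + 2k3 + k4) = 0.691106
p(1.54) ≈ 0.6911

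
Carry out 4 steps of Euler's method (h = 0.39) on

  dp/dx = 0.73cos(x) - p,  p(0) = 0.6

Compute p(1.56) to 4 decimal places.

Euler: p_{n+1} = p_n + h·f(x_n, p_n).
x=0.000000, p=0.600000: f=0.130000 → p ← 0.600000 + 0.39·0.130000 = 0.650700
x=0.390000, p=0.650700: f=0.024484 → p ← 0.650700 + 0.39·0.024484 = 0.660249
x=0.780000, p=0.660249: f=-0.141282 → p ← 0.660249 + 0.39·(-0.141282) = 0.605149
x=1.170000, p=0.605149: f=-0.320338 → p ← 0.605149 + 0.39·(-0.320338) = 0.480217
p(1.56) ≈ 0.4802

0.4802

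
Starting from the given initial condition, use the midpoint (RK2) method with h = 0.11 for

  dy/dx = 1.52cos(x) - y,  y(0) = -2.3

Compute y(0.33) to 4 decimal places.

Midpoint: k1 = f(x_n, y_n); k2 = f(x_n + h/2, y_n + (h/2)·k1); y_{n+1} = y_n + h·k2.
x=0.000000, y=-2.300000:
  k1 = f(0.000000, -2.300000) = 3.820000
  k2 = f(0.055000, -2.089900) = 3.607602
  y ← -2.300000 + 0.11·3.607602 = -1.903164
x=0.110000, y=-1.903164:
  k1 = f(0.110000, -1.903164) = 3.413977
  k2 = f(0.165000, -1.715395) = 3.214751
  y ← -1.903164 + 0.11·3.214751 = -1.549541
x=0.220000, y=-1.549541:
  k1 = f(0.220000, -1.549541) = 3.032905
  k2 = f(0.275000, -1.382731) = 2.845618
  y ← -1.549541 + 0.11·2.845618 = -1.236523
y(0.33) ≈ -1.2365

-1.2365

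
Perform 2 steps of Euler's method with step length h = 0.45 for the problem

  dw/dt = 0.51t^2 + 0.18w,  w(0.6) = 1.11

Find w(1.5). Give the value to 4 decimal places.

Euler: w_{n+1} = w_n + h·f(t_n, w_n).
t=0.600000, w=1.110000: f=0.383400 → w ← 1.110000 + 0.45·0.383400 = 1.282530
t=1.050000, w=1.282530: f=0.793130 → w ← 1.282530 + 0.45·0.793130 = 1.639439
w(1.5) ≈ 1.6394

1.6394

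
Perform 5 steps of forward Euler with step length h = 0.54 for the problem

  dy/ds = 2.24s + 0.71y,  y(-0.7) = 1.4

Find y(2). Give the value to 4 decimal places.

Euler: y_{n+1} = y_n + h·f(s_n, y_n).
s=-0.700000, y=1.400000: f=-0.574000 → y ← 1.400000 + 0.54·(-0.574000) = 1.090040
s=-0.160000, y=1.090040: f=0.415528 → y ← 1.090040 + 0.54·0.415528 = 1.314425
s=0.380000, y=1.314425: f=1.784442 → y ← 1.314425 + 0.54·1.784442 = 2.278024
s=0.920000, y=2.278024: f=3.678197 → y ← 2.278024 + 0.54·3.678197 = 4.264250
s=1.460000, y=4.264250: f=6.298018 → y ← 4.264250 + 0.54·6.298018 = 7.665180
y(2) ≈ 7.6652

7.6652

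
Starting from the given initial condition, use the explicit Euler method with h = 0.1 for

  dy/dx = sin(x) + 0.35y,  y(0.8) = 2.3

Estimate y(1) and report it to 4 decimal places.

Euler: y_{n+1} = y_n + h·f(x_n, y_n).
x=0.800000, y=2.300000: f=1.522356 → y ← 2.300000 + 0.1·1.522356 = 2.452236
x=0.900000, y=2.452236: f=1.641609 → y ← 2.452236 + 0.1·1.641609 = 2.616397
y(1) ≈ 2.6164

2.6164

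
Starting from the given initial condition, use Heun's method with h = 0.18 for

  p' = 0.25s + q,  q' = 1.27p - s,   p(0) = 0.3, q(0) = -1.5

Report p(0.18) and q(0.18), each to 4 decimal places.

0.0402, -1.4785

Heun on (p,q): k1 = f(s_n, state_n); k2 = f(s_n + h, state_n + h·k1); state_{n+1} = state_n + (h/2)·(k1 + k2).
0.000000: (0.300000, -1.500000)
  k1 = (-1.500000, 0.381000)
  predictor → (0.030000, -1.431420)
  k2 = (-1.386420, -0.141900)
  → (0.040222, -1.478481)
(p(0.18), q(0.18)) ≈ (0.0402, -1.4785)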